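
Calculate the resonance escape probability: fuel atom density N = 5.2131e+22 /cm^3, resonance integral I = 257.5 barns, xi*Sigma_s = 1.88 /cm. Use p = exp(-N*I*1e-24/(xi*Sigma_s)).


p = exp(-N * I * 1e-24 / (xi*Sigma_s))
p = exp(-5.2131e+22 * 257.5 * 1e-24 / 1.88)
p = 7.9253e-04

7.9253e-04


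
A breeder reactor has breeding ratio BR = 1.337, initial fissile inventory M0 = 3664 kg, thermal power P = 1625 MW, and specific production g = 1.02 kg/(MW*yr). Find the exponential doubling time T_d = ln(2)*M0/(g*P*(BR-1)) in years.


Breeding gain G = BR - 1 = 1.337 - 1 = 0.337
Fissile production rate = g * P * G = 1.02 * 1625 * 0.337 = 558.5775 kg/yr
T_d = ln(2) * M0 / (g * P * G)
T_d = ln(2) * 3664 / 558.5775 = 4.5467 yr

4.5467


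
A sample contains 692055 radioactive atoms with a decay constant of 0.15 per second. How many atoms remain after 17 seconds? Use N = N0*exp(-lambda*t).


N = N0 * exp(-lambda * t)
N = 692055 * exp(-0.15 * 17)
N = 54037

54037


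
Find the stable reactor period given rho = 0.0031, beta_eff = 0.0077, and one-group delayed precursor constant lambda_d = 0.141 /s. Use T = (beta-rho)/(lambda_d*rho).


T = (beta - rho) / (lambda_d * rho)
T = (0.0077 - 0.0031) / (0.141 * 0.0031)
T = 10.524 s

10.524


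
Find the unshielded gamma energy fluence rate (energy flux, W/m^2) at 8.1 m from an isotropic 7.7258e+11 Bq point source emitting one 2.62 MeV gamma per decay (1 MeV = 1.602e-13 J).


psi = A * E * 1.602e-13 / (4*pi*r^2)
psi = 7.7258e+11 * 2.62 * 1.602e-13 / (4*pi*8.1^2)
psi = 3.9330e-04 W/m^2

3.9330e-04


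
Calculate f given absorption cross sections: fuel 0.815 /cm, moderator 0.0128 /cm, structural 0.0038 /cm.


f = Sigma_a_fuel / (Sigma_a_fuel + Sigma_a_mod + Sigma_a_other)
f = 0.815 / (0.815 + 0.0128 + 0.0038)
f = 0.98004

0.98004


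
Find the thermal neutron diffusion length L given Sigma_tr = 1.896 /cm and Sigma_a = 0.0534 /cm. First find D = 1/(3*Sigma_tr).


D = 1 / (3 * Sigma_tr) = 1 / (3 * 1.896) = 0.1758087 cm
L = sqrt(D / Sigma_a)
L = sqrt(0.1758087 / 0.0534)
L = 1.8145 cm

1.8145


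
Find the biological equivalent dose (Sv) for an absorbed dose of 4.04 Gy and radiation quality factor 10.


H = D * Q
H = 4.04 * 10
H = 40.400 Sv

40.400


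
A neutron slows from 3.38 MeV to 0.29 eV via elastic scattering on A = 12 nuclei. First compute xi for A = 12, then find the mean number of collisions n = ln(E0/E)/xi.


xi = 1 + (A-1)^2/(2A)*ln((A-1)/(A+1)) = 0.1577690 (for A = 12)
n = ln(E0/E) / xi
n = ln(3.38e6 / 0.29) / 0.1577690
n = ln(1.165517e+07) / 0.1577690 = 103.13

103.13


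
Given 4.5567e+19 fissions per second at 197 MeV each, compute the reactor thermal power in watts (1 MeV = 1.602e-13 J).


P = fission_rate * E_MeV * 1.602e-13
P = 4.5567e+19 * 197 * 1.602e-13
P = 1.4381e+09 W

1.4381e+09


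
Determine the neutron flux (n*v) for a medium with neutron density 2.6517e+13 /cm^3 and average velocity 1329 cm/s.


phi = n * v
phi = 2.6517e+13 * 1329
phi = 3.5241e+16 /cm^2/s

3.5241e+16


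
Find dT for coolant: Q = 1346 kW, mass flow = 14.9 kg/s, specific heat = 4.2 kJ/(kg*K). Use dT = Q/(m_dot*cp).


dT = Q / (m_dot * cp)
dT = 1346 / (14.9 * 4.2)
dT = 21.508 C

21.508


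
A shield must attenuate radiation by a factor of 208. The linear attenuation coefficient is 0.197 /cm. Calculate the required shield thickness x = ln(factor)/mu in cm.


x = ln(factor) / mu
x = ln(208) / 0.197
x = 27.094 cm

27.094


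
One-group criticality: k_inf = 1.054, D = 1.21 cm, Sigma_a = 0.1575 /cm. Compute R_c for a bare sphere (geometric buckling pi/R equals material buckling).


L^2 = D / Sigma_a = 1.21 / 0.1575 = 7.682540 cm^2
B_m^2 = (k_inf - 1) / L^2 = (1.054 - 1) / 7.682540 = 0.007028925 /cm^2
For a bare sphere: B_g = pi/R, so R_c = pi / sqrt(B_m^2)
R_c = pi / sqrt(0.007028925) = 37.472 cm

37.472


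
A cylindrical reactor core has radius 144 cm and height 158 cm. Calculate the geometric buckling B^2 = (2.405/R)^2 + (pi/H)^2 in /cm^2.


B^2 = (2.405/R)^2 + (pi/H)^2
B^2 = (2.405/144)^2 + (pi/158)^2
B^2 = 6.7429e-04 /cm^2

6.7429e-04


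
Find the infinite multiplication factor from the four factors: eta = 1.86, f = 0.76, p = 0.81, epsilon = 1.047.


k_inf = eta * f * p * epsilon
k_inf = 1.86 * 0.76 * 0.81 * 1.047
k_inf = 1.1988

1.1988


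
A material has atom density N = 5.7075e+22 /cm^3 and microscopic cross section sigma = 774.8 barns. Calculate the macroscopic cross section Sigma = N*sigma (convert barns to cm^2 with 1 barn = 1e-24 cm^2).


Sigma = N * sigma_barns * 1e-24
Sigma = 5.7075e+22 * 774.8 * 1e-24
Sigma = 44.222 /cm

44.222


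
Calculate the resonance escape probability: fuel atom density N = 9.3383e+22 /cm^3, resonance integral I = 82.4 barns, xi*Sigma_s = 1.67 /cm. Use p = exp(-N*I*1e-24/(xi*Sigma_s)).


p = exp(-N * I * 1e-24 / (xi*Sigma_s))
p = exp(-9.3383e+22 * 82.4 * 1e-24 / 1.67)
p = 0.0099753

0.0099753


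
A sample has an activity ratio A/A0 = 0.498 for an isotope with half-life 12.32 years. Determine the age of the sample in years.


lambda = ln(2) / t_half = ln(2) / 12.32 = 0.05626195 /yr
t = -ln(A/A0) / lambda
t = -ln(0.498) / 0.05626195
t = 12.391 yr

12.391


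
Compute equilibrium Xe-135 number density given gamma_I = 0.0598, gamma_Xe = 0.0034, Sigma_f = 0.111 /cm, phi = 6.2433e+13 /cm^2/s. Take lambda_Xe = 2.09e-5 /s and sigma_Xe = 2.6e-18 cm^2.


Xe_eq = (gamma_I + gamma_Xe) * Sigma_f * phi / (lambda_Xe + sigma_Xe * phi)
Numerator = (0.0598 + 0.0034) * 0.111 * 6.2433e+13 = 4.379800e+11
Denominator = 2.09e-5 + 2.6e-18 * 6.2433e+13 = 1.832258e-04
Xe_eq = 4.379800e+11 / 1.832258e-04 = 2.3904e+15 /cm^3

2.3904e+15


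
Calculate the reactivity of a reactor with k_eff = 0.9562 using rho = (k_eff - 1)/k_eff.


rho = (k_eff - 1) / k_eff
rho = (0.9562 - 1) / 0.9562
rho = -0.045806

-0.045806


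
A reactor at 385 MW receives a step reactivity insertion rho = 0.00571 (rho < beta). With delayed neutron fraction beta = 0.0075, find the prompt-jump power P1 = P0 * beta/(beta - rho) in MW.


P1/P0 = beta / (beta - rho)
P1/P0 = 0.0075 / (0.0075 - 0.00571) = 4.189944
P1 = 385 * 4.189944 = 1613.1 MW

1613.1


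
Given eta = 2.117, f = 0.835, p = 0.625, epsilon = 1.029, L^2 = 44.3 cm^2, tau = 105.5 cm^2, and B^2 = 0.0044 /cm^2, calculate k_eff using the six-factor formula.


k_inf = eta*f*p*eps = 2.117*0.835*0.625*1.029 = 1.136849
P_TNL = 1/(1 + L^2*B^2) = 1/(1 + 44.3*0.0044) = 0.8368761
P_FNL = exp(-B^2*tau) = exp(-0.0044*105.5) = 0.6286378
k_eff = k_inf * P_TNL * P_FNL = 1.136849 * 0.8368761 * 0.6286378
k_eff = 0.59809

0.59809


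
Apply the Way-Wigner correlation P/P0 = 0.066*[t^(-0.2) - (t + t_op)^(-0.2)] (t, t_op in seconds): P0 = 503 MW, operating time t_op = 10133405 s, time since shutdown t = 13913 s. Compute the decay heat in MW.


P/P0 = 0.066 * [t^(-0.2) - (t + t_op)^(-0.2)]
P/P0 = 0.066 * [13913^(-0.2) - (13913 + 10133405)^(-0.2)]
P/P0 = 0.066 * [0.1483597 - 0.03969445] = 0.007171907
P = 503 * 0.007171907 = 3.6075 MW

3.6075


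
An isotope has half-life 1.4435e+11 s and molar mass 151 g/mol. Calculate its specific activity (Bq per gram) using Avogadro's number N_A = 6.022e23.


lambda = ln(2) / t_half = ln(2) / 1.4435e+11 = 4.801851e-12 /s
SA = lambda * N_A / M
SA = 4.801851e-12 * 6.022e23 / 151
SA = 1.9150e+10 Bq/g

1.9150e+10


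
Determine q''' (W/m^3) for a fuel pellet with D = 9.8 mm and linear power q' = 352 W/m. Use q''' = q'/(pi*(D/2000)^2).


r = D / 2 / 1000 = 9.8 / 2 / 1000 = 0.0049 m
q''' = q' / (pi * r^2)
q''' = 352 / (pi * 0.0049^2)
q''' = 4.6666e+06 W/m^3

4.6666e+06


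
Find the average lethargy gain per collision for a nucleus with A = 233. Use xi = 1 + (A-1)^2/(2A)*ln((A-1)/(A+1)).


xi = 1 + (A-1)^2/(2A) * ln((A-1)/(A+1))
xi = 1 + (233-1)^2/(2*233) * ln((233-1)/(233 +1))
xi = 0.0085592

0.0085592


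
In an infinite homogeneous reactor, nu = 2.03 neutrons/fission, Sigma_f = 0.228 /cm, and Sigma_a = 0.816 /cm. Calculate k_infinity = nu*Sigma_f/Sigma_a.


k_inf = nu * Sigma_f / Sigma_a
k_inf = 2.03 * 0.228 / 0.816
k_inf = 0.56721

0.56721


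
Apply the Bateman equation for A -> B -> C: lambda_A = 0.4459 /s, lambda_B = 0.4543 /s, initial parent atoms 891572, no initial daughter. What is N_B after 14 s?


N_B(t) = lambda_A * N_A0 / (lambda_B - lambda_A) * [exp(-lambda_A*t) - exp(-lambda_B*t)]
exp(-0.4459*14) = 0.001944792; exp(-0.4543*14) = 0.001729021
N_B = 0.4459 * 891572 / (0.4543 - 0.4459) * (0.001944792 - 0.001729021)
N_B = 10212

10212


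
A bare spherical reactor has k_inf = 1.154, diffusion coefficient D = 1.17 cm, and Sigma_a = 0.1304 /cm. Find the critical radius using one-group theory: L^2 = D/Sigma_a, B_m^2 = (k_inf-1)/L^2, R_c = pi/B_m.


L^2 = D / Sigma_a = 1.17 / 0.1304 = 8.972393 cm^2
B_m^2 = (k_inf - 1) / L^2 = (1.154 - 1) / 8.972393 = 0.01716376 /cm^2
For a bare sphere: B_g = pi/R, so R_c = pi / sqrt(B_m^2)
R_c = pi / sqrt(0.01716376) = 23.980 cm

23.980


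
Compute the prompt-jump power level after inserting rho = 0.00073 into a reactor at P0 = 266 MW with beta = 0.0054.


P1/P0 = beta / (beta - rho)
P1/P0 = 0.0054 / (0.0054 - 0.00073) = 1.156317
P1 = 266 * 1.156317 = 307.58 MW

307.58


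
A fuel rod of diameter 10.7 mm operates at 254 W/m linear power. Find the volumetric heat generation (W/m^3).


r = D / 2 / 1000 = 10.7 / 2 / 1000 = 0.00535 m
q''' = q' / (pi * r^2)
q''' = 254 / (pi * 0.00535^2)
q''' = 2.8247e+06 W/m^3

2.8247e+06


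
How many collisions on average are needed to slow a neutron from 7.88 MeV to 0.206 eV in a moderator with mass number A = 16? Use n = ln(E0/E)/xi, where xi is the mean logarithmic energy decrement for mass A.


xi = 1 + (A-1)^2/(2A)*ln((A-1)/(A+1)) = 0.1199467 (for A = 16)
n = ln(E0/E) / xi
n = ln(7.88e6 / 0.206) / 0.1199467
n = ln(3.825243e+07) / 0.1199467 = 145.56

145.56


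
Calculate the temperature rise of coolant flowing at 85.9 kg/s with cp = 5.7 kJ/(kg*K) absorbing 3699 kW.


dT = Q / (m_dot * cp)
dT = 3699 / (85.9 * 5.7)
dT = 7.5547 C

7.5547


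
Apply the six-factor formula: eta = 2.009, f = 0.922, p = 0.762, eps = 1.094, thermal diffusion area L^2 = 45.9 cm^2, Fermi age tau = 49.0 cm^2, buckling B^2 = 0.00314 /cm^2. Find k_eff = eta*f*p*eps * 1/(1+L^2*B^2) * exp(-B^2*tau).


k_inf = eta*f*p*eps = 2.009*0.922*0.762*1.094 = 1.544127
P_TNL = 1/(1 + L^2*B^2) = 1/(1 + 45.9*0.00314) = 0.8740296
P_FNL = exp(-B^2*tau) = exp(-0.00314*49.0) = 0.8573920
k_eff = k_inf * P_TNL * P_FNL = 1.544127 * 0.8740296 * 0.8573920
k_eff = 1.1571

1.1571


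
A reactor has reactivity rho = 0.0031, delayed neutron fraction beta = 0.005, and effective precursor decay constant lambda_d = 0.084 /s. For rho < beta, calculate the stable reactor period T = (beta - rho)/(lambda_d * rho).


T = (beta - rho) / (lambda_d * rho)
T = (0.005 - 0.0031) / (0.084 * 0.0031)
T = 7.2965 s

7.2965


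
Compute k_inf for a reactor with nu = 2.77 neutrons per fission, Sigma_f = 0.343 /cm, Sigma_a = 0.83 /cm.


k_inf = nu * Sigma_f / Sigma_a
k_inf = 2.77 * 0.343 / 0.83
k_inf = 1.1447

1.1447


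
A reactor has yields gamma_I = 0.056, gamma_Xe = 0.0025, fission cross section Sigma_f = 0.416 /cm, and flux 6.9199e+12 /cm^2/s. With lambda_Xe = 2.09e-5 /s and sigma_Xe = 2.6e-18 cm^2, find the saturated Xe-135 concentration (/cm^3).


Xe_eq = (gamma_I + gamma_Xe) * Sigma_f * phi / (lambda_Xe + sigma_Xe * phi)
Numerator = (0.056 + 0.0025) * 0.416 * 6.9199e+12 = 1.684027e+11
Denominator = 2.09e-5 + 2.6e-18 * 6.9199e+12 = 3.889174e-05
Xe_eq = 1.684027e+11 / 3.889174e-05 = 4.3300e+15 /cm^3

4.3300e+15


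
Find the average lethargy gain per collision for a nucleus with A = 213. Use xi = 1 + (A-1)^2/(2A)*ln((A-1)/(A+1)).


xi = 1 + (A-1)^2/(2A) * ln((A-1)/(A+1))
xi = 1 + (213-1)^2/(2*213) * ln((213-1)/(213 +1))
xi = 0.0093604

0.0093604


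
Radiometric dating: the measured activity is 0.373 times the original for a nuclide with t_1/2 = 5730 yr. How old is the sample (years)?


lambda = ln(2) / t_half = ln(2) / 5730 = 1.209681e-04 /yr
t = -ln(A/A0) / lambda
t = -ln(0.373) / 1.209681e-04
t = 8152.4 yr

8152.4


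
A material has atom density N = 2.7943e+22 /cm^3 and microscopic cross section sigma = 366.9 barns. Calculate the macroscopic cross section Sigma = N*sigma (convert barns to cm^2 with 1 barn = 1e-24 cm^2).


Sigma = N * sigma_barns * 1e-24
Sigma = 2.7943e+22 * 366.9 * 1e-24
Sigma = 10.252 /cm

10.252


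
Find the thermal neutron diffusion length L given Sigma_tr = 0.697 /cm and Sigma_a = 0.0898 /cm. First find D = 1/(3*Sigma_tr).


D = 1 / (3 * Sigma_tr) = 1 / (3 * 0.697) = 0.4782401 cm
L = sqrt(D / Sigma_a)
L = sqrt(0.4782401 / 0.0898)
L = 2.3077 cm

2.3077


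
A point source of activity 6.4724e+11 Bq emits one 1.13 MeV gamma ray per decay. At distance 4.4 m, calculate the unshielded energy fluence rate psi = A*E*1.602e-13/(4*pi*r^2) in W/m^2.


psi = A * E * 1.602e-13 / (4*pi*r^2)
psi = 6.4724e+11 * 1.13 * 1.602e-13 / (4*pi*4.4^2)
psi = 4.8161e-04 W/m^2

4.8161e-04


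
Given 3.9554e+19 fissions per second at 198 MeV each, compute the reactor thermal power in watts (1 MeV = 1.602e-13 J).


P = fission_rate * E_MeV * 1.602e-13
P = 3.9554e+19 * 198 * 1.602e-13
P = 1.2546e+09 W

1.2546e+09


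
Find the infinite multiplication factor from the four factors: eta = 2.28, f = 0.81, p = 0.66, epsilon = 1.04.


k_inf = eta * f * p * epsilon
k_inf = 2.28 * 0.81 * 0.66 * 1.04
k_inf = 1.2676

1.2676


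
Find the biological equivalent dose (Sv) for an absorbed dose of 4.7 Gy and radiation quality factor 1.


H = D * Q
H = 4.7 * 1
H = 4.7000 Sv

4.7000


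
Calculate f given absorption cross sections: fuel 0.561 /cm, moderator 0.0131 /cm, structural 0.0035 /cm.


f = Sigma_a_fuel / (Sigma_a_fuel + Sigma_a_mod + Sigma_a_other)
f = 0.561 / (0.561 + 0.0131 + 0.0035)
f = 0.97126

0.97126


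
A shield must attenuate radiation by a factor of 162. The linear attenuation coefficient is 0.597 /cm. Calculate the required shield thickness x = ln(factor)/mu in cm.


x = ln(factor) / mu
x = ln(162) / 0.597
x = 8.5219 cm

8.5219


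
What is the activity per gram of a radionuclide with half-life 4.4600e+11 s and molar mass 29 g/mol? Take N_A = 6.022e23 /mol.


lambda = ln(2) / t_half = ln(2) / 4.4600e+11 = 1.554142e-12 /s
SA = lambda * N_A / M
SA = 1.554142e-12 * 6.022e23 / 29
SA = 3.2273e+10 Bq/g

3.2273e+10


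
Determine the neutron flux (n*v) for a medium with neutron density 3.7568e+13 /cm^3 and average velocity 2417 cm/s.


phi = n * v
phi = 3.7568e+13 * 2417
phi = 9.0802e+16 /cm^2/s

9.0802e+16


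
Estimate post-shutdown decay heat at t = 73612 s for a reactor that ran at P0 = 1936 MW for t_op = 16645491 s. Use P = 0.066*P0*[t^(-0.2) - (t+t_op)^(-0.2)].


P/P0 = 0.066 * [t^(-0.2) - (t + t_op)^(-0.2)]
P/P0 = 0.066 * [73612^(-0.2) - (73612 + 16645491)^(-0.2)]
P/P0 = 0.066 * [0.1063189 - 0.03592174] = 0.004646213
P = 1936 * 0.004646213 = 8.9951 MW

8.9951


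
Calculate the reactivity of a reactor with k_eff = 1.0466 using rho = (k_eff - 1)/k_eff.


rho = (k_eff - 1) / k_eff
rho = (1.0466 - 1) / 1.0466
rho = 0.044525

0.044525


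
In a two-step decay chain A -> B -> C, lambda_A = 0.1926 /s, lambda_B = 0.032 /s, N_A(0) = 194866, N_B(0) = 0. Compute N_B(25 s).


N_B(t) = lambda_A * N_A0 / (lambda_B - lambda_A) * [exp(-lambda_A*t) - exp(-lambda_B*t)]
exp(-0.1926*25) = 0.008107222; exp(-0.032*25) = 0.4493290
N_B = 0.1926 * 194866 / (0.032 - 0.1926) * (0.008107222 - 0.4493290)
N_B = 103111

103111


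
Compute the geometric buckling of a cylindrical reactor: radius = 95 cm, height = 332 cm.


B^2 = (2.405/R)^2 + (pi/H)^2
B^2 = (2.405/95)^2 + (pi/332)^2
B^2 = 7.3043e-04 /cm^2

7.3043e-04


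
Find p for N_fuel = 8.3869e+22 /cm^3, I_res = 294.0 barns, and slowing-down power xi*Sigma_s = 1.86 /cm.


p = exp(-N * I * 1e-24 / (xi*Sigma_s))
p = exp(-8.3869e+22 * 294.0 * 1e-24 / 1.86)
p = 1.7486e-06

1.7486e-06


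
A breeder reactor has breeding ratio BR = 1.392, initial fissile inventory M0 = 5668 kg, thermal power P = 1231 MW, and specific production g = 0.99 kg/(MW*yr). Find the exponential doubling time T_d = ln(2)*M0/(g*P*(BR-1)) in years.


Breeding gain G = BR - 1 = 1.392 - 1 = 0.392
Fissile production rate = g * P * G = 0.99 * 1231 * 0.392 = 477.72648 kg/yr
T_d = ln(2) * M0 / (g * P * G)
T_d = ln(2) * 5668 / 477.72648 = 8.2239 yr

8.2239


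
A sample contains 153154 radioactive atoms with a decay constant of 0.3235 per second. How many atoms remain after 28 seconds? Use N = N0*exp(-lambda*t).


N = N0 * exp(-lambda * t)
N = 153154 * exp(-0.3235 * 28)
N = 17.836

17.836


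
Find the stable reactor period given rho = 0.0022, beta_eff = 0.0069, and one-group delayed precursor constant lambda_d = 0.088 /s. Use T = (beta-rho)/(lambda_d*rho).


T = (beta - rho) / (lambda_d * rho)
T = (0.0069 - 0.0022) / (0.088 * 0.0022)
T = 24.277 s

24.277


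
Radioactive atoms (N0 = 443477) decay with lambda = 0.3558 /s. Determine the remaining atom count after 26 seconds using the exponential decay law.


N = N0 * exp(-lambda * t)
N = 443477 * exp(-0.3558 * 26)
N = 42.589

42.589


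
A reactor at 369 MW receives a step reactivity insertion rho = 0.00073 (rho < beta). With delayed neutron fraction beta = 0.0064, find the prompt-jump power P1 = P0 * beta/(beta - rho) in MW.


P1/P0 = beta / (beta - rho)
P1/P0 = 0.0064 / (0.0064 - 0.00073) = 1.128748
P1 = 369 * 1.128748 = 416.51 MW

416.51


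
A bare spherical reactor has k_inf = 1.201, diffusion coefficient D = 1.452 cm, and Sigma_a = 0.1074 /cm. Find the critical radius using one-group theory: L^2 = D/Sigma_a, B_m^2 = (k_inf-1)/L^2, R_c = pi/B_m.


L^2 = D / Sigma_a = 1.452 / 0.1074 = 13.51955 cm^2
B_m^2 = (k_inf - 1) / L^2 = (1.201 - 1) / 13.51955 = 0.01486736 /cm^2
For a bare sphere: B_g = pi/R, so R_c = pi / sqrt(B_m^2)
R_c = pi / sqrt(0.01486736) = 25.765 cm

25.765


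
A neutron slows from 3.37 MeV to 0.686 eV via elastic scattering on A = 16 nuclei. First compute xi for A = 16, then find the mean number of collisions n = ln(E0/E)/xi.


xi = 1 + (A-1)^2/(2A)*ln((A-1)/(A+1)) = 0.1199467 (for A = 16)
n = ln(E0/E) / xi
n = ln(3.37e6 / 0.686) / 0.1199467
n = ln(4.912536e+06) / 0.1199467 = 128.45

128.45


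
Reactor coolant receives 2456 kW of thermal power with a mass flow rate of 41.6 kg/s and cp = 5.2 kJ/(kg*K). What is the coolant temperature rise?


dT = Q / (m_dot * cp)
dT = 2456 / (41.6 * 5.2)
dT = 11.354 C

11.354


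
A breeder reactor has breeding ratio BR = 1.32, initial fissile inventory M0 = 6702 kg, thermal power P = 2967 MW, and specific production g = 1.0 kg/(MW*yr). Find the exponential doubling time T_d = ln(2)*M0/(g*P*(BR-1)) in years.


Breeding gain G = BR - 1 = 1.32 - 1 = 0.32
Fissile production rate = g * P * G = 1.0 * 2967 * 0.32 = 949.44 kg/yr
T_d = ln(2) * M0 / (g * P * G)
T_d = ln(2) * 6702 / 949.44 = 4.8929 yr

4.8929


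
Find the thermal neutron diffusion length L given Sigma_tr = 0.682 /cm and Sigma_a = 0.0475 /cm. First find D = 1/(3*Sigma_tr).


D = 1 / (3 * Sigma_tr) = 1 / (3 * 0.682) = 0.4887586 cm
L = sqrt(D / Sigma_a)
L = sqrt(0.4887586 / 0.0475)
L = 3.2077 cm

3.2077


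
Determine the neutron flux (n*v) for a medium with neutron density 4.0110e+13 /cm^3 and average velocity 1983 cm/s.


phi = n * v
phi = 4.0110e+13 * 1983
phi = 7.9538e+16 /cm^2/s

7.9538e+16


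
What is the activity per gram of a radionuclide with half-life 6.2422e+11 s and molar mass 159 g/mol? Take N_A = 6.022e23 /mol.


lambda = ln(2) / t_half = ln(2) / 6.2422e+11 = 1.110421e-12 /s
SA = lambda * N_A / M
SA = 1.110421e-12 * 6.022e23 / 159
SA = 4.2056e+09 Bq/g

4.2056e+09


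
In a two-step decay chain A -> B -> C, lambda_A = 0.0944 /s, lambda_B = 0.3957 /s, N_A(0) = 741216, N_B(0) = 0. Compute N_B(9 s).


N_B(t) = lambda_A * N_A0 / (lambda_B - lambda_A) * [exp(-lambda_A*t) - exp(-lambda_B*t)]
exp(-0.0944*9) = 0.4275859; exp(-0.3957*9) = 0.02840188
N_B = 0.0944 * 741216 / (0.3957 - 0.0944) * (0.4275859 - 0.02840188)
N_B = 92702

92702


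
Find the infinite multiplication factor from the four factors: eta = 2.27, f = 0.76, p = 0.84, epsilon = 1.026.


k_inf = eta * f * p * epsilon
k_inf = 2.27 * 0.76 * 0.84 * 1.026
k_inf = 1.4868

1.4868


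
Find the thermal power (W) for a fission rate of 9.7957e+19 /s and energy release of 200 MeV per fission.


P = fission_rate * E_MeV * 1.602e-13
P = 9.7957e+19 * 200 * 1.602e-13
P = 3.1385e+09 W

3.1385e+09


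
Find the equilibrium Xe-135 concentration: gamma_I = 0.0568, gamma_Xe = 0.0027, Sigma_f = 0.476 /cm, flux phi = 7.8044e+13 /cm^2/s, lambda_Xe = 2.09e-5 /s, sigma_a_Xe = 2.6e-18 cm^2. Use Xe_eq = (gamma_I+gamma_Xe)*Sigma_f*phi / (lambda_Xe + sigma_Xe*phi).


Xe_eq = (gamma_I + gamma_Xe) * Sigma_f * phi / (lambda_Xe + sigma_Xe * phi)
Numerator = (0.0568 + 0.0027) * 0.476 * 7.8044e+13 = 2.210362e+12
Denominator = 2.09e-5 + 2.6e-18 * 7.8044e+13 = 2.238144e-04
Xe_eq = 2.210362e+12 / 2.238144e-04 = 9.8759e+15 /cm^3

9.8759e+15


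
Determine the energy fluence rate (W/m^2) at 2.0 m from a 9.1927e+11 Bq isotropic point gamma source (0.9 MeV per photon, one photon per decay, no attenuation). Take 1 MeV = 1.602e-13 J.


psi = A * E * 1.602e-13 / (4*pi*r^2)
psi = 9.1927e+11 * 0.9 * 1.602e-13 / (4*pi*2.0^2)
psi = 0.0026368 W/m^2

0.0026368


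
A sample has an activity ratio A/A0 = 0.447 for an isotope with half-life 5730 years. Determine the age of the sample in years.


lambda = ln(2) / t_half = ln(2) / 5730 = 1.209681e-04 /yr
t = -ln(A/A0) / lambda
t = -ln(0.447) / 1.209681e-04
t = 6656.3 yr

6656.3


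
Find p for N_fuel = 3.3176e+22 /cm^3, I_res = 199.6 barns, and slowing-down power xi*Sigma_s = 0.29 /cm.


p = exp(-N * I * 1e-24 / (xi*Sigma_s))
p = exp(-3.3176e+22 * 199.6 * 1e-24 / 0.29)
p = 1.2112e-10

1.2112e-10


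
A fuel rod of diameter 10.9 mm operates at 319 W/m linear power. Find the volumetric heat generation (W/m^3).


r = D / 2 / 1000 = 10.9 / 2 / 1000 = 0.00545 m
q''' = q' / (pi * r^2)
q''' = 319 / (pi * 0.00545^2)
q''' = 3.4186e+06 W/m^3

3.4186e+06


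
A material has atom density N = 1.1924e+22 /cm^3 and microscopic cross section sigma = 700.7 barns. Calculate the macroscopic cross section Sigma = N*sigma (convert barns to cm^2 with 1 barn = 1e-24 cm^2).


Sigma = N * sigma_barns * 1e-24
Sigma = 1.1924e+22 * 700.7 * 1e-24
Sigma = 8.3551 /cm

8.3551


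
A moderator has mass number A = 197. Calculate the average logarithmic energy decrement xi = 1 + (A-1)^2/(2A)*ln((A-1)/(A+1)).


xi = 1 + (A-1)^2/(2A) * ln((A-1)/(A+1))
xi = 1 + (197-1)^2/(2*197) * ln((197-1)/(197 +1))
xi = 0.010118

0.010118


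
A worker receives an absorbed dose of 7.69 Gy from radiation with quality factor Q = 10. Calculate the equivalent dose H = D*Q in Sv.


H = D * Q
H = 7.69 * 10
H = 76.900 Sv

76.900


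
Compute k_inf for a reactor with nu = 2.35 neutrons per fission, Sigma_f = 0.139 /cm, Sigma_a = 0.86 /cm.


k_inf = nu * Sigma_f / Sigma_a
k_inf = 2.35 * 0.139 / 0.86
k_inf = 0.37983

0.37983


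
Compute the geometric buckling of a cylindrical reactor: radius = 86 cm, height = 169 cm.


B^2 = (2.405/R)^2 + (pi/H)^2
B^2 = (2.405/86)^2 + (pi/169)^2
B^2 = 0.0011276 /cm^2

0.0011276


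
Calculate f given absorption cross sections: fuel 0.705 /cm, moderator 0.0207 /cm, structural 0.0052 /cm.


f = Sigma_a_fuel / (Sigma_a_fuel + Sigma_a_mod + Sigma_a_other)
f = 0.705 / (0.705 + 0.0207 + 0.0052)
f = 0.96456

0.96456


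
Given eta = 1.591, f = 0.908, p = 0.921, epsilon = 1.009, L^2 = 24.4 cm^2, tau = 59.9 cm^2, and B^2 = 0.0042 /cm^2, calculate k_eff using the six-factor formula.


k_inf = eta*f*p*eps = 1.591*0.908*0.921*1.009 = 1.342477
P_TNL = 1/(1 + L^2*B^2) = 1/(1 + 24.4*0.0042) = 0.9070459
P_FNL = exp(-B^2*tau) = exp(-0.0042*59.9) = 0.7775712
k_eff = k_inf * P_TNL * P_FNL = 1.342477 * 0.9070459 * 0.7775712
k_eff = 0.94684

0.94684


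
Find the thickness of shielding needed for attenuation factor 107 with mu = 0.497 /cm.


x = ln(factor) / mu
x = ln(107) / 0.497
x = 9.4021 cm

9.4021


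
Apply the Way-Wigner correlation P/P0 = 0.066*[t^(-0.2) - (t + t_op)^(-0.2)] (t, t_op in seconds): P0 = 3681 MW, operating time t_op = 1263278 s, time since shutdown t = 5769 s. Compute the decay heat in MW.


P/P0 = 0.066 * [t^(-0.2) - (t + t_op)^(-0.2)]
P/P0 = 0.066 * [5769^(-0.2) - (5769 + 1263278)^(-0.2)]
P/P0 = 0.066 * [0.1769212 - 0.06015953] = 0.007706270
P = 3681 * 0.007706270 = 28.367 MW

28.367


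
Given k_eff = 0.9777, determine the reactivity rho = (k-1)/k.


rho = (k_eff - 1) / k_eff
rho = (0.9777 - 1) / 0.9777
rho = -0.022809

-0.022809


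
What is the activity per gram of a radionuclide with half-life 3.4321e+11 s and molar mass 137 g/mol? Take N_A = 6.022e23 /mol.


lambda = ln(2) / t_half = ln(2) / 3.4321e+11 = 2.019601e-12 /s
SA = lambda * N_A / M
SA = 2.019601e-12 * 6.022e23 / 137
SA = 8.8774e+09 Bq/g

8.8774e+09


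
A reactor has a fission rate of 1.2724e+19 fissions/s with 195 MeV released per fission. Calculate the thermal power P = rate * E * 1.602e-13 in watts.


P = fission_rate * E_MeV * 1.602e-13
P = 1.2724e+19 * 195 * 1.602e-13
P = 3.9749e+08 W

3.9749e+08


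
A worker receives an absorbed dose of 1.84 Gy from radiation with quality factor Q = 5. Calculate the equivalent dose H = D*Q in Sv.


H = D * Q
H = 1.84 * 5
H = 9.2000 Sv

9.2000


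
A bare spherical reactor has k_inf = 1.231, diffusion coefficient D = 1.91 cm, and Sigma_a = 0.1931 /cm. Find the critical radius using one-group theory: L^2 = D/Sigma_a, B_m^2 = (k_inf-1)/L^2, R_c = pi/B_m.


L^2 = D / Sigma_a = 1.91 / 0.1931 = 9.891248 cm^2
B_m^2 = (k_inf - 1) / L^2 = (1.231 - 1) / 9.891248 = 0.02335398 /cm^2
For a bare sphere: B_g = pi/R, so R_c = pi / sqrt(B_m^2)
R_c = pi / sqrt(0.02335398) = 20.557 cm

20.557


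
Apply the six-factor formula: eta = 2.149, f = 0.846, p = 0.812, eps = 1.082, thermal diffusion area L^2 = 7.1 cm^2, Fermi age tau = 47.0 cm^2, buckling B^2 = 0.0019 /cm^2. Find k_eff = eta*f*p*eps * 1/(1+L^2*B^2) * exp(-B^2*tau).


k_inf = eta*f*p*eps = 2.149*0.846*0.812*1.082 = 1.597313
P_TNL = 1/(1 + L^2*B^2) = 1/(1 + 7.1*0.0019) = 0.9866896
P_FNL = exp(-B^2*tau) = exp(-0.0019*47.0) = 0.9145712
k_eff = k_inf * P_TNL * P_FNL = 1.597313 * 0.9866896 * 0.9145712
k_eff = 1.4414

1.4414


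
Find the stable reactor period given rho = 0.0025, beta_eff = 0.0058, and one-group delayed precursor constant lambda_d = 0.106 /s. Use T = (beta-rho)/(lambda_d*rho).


T = (beta - rho) / (lambda_d * rho)
T = (0.0058 - 0.0025) / (0.106 * 0.0025)
T = 12.453 s

12.453


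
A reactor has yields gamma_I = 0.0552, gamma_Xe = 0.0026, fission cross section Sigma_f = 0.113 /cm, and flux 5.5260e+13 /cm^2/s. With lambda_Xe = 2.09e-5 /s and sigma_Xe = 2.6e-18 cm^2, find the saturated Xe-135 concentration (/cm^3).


Xe_eq = (gamma_I + gamma_Xe) * Sigma_f * phi / (lambda_Xe + sigma_Xe * phi)
Numerator = (0.0552 + 0.0026) * 0.113 * 5.5260e+13 = 3.609252e+11
Denominator = 2.09e-5 + 2.6e-18 * 5.5260e+13 = 1.645760e-04
Xe_eq = 3.609252e+11 / 1.645760e-04 = 2.1931e+15 /cm^3

2.1931e+15


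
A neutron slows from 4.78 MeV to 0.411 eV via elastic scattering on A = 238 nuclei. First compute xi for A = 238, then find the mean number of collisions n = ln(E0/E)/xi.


xi = 1 + (A-1)^2/(2A)*ln((A-1)/(A+1)) = 0.008379872 (for A = 238)
n = ln(E0/E) / xi
n = ln(4.78e6 / 0.411) / 0.008379872
n = ln(1.163017e+07) / 0.008379872 = 1941.5

1941.5


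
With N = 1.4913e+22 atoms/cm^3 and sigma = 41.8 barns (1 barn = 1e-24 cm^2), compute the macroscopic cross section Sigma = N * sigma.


Sigma = N * sigma_barns * 1e-24
Sigma = 1.4913e+22 * 41.8 * 1e-24
Sigma = 0.62336 /cm

0.62336


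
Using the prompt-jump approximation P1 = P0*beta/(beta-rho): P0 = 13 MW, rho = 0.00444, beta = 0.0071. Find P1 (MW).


P1/P0 = beta / (beta - rho)
P1/P0 = 0.0071 / (0.0071 - 0.00444) = 2.669173
P1 = 13 * 2.669173 = 34.699 MW

34.699


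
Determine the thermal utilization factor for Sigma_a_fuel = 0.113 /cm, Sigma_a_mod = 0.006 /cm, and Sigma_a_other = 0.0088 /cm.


f = Sigma_a_fuel / (Sigma_a_fuel + Sigma_a_mod + Sigma_a_other)
f = 0.113 / (0.113 + 0.006 + 0.0088)
f = 0.88419

0.88419


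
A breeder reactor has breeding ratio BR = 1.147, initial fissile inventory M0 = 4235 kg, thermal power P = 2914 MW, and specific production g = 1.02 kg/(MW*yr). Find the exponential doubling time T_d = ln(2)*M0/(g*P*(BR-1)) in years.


Breeding gain G = BR - 1 = 1.147 - 1 = 0.147
Fissile production rate = g * P * G = 1.02 * 2914 * 0.147 = 436.92516 kg/yr
T_d = ln(2) * M0 / (g * P * G)
T_d = ln(2) * 4235 / 436.92516 = 6.7185 yr

6.7185


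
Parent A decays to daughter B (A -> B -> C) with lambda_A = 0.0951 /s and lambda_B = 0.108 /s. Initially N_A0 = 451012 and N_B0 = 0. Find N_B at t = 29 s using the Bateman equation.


N_B(t) = lambda_A * N_A0 / (lambda_B - lambda_A) * [exp(-lambda_A*t) - exp(-lambda_B*t)]
exp(-0.0951*29) = 0.06342482; exp(-0.108*29) = 0.04363045
N_B = 0.0951 * 451012 / (0.108 - 0.0951) * (0.06342482 - 0.04363045)
N_B = 65814

65814


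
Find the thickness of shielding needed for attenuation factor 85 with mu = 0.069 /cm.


x = ln(factor) / mu
x = ln(85) / 0.069
x = 64.386 cm

64.386


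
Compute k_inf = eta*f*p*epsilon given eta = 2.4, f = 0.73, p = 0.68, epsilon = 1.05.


k_inf = eta * f * p * epsilon
k_inf = 2.4 * 0.73 * 0.68 * 1.05
k_inf = 1.2509

1.2509


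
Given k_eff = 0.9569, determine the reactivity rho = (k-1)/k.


rho = (k_eff - 1) / k_eff
rho = (0.9569 - 1) / 0.9569
rho = -0.045041

-0.045041


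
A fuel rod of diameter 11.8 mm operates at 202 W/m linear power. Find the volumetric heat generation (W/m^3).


r = D / 2 / 1000 = 11.8 / 2 / 1000 = 0.0059 m
q''' = q' / (pi * r^2)
q''' = 202 / (pi * 0.0059^2)
q''' = 1.8471e+06 W/m^3

1.8471e+06


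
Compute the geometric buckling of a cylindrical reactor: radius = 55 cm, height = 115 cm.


B^2 = (2.405/R)^2 + (pi/H)^2
B^2 = (2.405/55)^2 + (pi/115)^2
B^2 = 0.0026584 /cm^2

0.0026584


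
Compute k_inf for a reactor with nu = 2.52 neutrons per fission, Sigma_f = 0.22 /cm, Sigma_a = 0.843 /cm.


k_inf = nu * Sigma_f / Sigma_a
k_inf = 2.52 * 0.22 / 0.843
k_inf = 0.65765

0.65765


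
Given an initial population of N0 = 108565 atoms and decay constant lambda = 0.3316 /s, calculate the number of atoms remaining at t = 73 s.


N = N0 * exp(-lambda * t)
N = 108565 * exp(-0.3316 * 73)
N = 3.3328e-06

3.3328e-06


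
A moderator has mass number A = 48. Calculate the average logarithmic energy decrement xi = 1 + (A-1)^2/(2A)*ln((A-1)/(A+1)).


xi = 1 + (A-1)^2/(2A) * ln((A-1)/(A+1))
xi = 1 + (48-1)^2/(2*48) * ln((48-1)/(48 +1))
xi = 0.041094

0.041094


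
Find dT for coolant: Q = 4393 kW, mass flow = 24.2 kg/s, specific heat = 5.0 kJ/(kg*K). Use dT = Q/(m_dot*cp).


dT = Q / (m_dot * cp)
dT = 4393 / (24.2 * 5.0)
dT = 36.306 C

36.306


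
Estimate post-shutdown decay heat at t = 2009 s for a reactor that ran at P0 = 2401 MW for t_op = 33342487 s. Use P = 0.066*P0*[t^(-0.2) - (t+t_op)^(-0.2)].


P/P0 = 0.066 * [t^(-0.2) - (t + t_op)^(-0.2)]
P/P0 = 0.066 * [2009^(-0.2) - (2009 + 33342487)^(-0.2)]
P/P0 = 0.066 * [0.2184761 - 0.03128925] = 0.01235433
P = 2401 * 0.01235433 = 29.663 MW

29.663


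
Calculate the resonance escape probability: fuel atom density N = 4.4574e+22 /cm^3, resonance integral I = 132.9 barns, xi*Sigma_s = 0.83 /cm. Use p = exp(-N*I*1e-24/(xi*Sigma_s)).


p = exp(-N * I * 1e-24 / (xi*Sigma_s))
p = exp(-4.4574e+22 * 132.9 * 1e-24 / 0.83)
p = 7.9497e-04

7.9497e-04


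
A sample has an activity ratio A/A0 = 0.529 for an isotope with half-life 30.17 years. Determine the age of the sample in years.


lambda = ln(2) / t_half = ln(2) / 30.17 = 0.02297472 /yr
t = -ln(A/A0) / lambda
t = -ln(0.529) / 0.02297472
t = 27.716 yr

27.716


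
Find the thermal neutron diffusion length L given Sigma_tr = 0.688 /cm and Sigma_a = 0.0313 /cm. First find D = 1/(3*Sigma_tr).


D = 1 / (3 * Sigma_tr) = 1 / (3 * 0.688) = 0.4844961 cm
L = sqrt(D / Sigma_a)
L = sqrt(0.4844961 / 0.0313)
L = 3.9343 cm

3.9343


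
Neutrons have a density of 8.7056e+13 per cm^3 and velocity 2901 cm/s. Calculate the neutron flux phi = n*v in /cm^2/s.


phi = n * v
phi = 8.7056e+13 * 2901
phi = 2.5255e+17 /cm^2/s

2.5255e+17


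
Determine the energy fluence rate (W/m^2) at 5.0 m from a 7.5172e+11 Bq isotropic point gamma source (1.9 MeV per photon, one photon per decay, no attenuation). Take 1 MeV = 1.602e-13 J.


psi = A * E * 1.602e-13 / (4*pi*r^2)
psi = 7.5172e+11 * 1.9 * 1.602e-13 / (4*pi*5.0^2)
psi = 7.2832e-04 W/m^2

7.2832e-04


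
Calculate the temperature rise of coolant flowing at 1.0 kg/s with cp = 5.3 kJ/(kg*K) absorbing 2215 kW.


dT = Q / (m_dot * cp)
dT = 2215 / (1.0 * 5.3)
dT = 417.92 C

417.92


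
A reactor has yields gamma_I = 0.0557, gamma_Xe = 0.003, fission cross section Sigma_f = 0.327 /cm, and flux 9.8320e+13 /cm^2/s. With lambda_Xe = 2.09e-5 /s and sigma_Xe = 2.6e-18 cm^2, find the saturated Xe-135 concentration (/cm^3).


Xe_eq = (gamma_I + gamma_Xe) * Sigma_f * phi / (lambda_Xe + sigma_Xe * phi)
Numerator = (0.0557 + 0.003) * 0.327 * 9.8320e+13 = 1.887243e+12
Denominator = 2.09e-5 + 2.6e-18 * 9.8320e+13 = 2.765320e-04
Xe_eq = 1.887243e+12 / 2.765320e-04 = 6.8247e+15 /cm^3

6.8247e+15


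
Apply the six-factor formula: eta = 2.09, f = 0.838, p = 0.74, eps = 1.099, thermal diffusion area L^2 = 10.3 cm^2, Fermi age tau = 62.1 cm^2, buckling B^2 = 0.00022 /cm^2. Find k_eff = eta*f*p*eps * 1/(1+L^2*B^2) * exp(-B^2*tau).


k_inf = eta*f*p*eps = 2.09*0.838*0.74*1.099 = 1.424360
P_TNL = 1/(1 + L^2*B^2) = 1/(1 + 10.3*0.00022) = 0.9977391
P_FNL = exp(-B^2*tau) = exp(-0.00022*62.1) = 0.9864309
k_eff = k_inf * P_TNL * P_FNL = 1.424360 * 0.9977391 * 0.9864309
k_eff = 1.4019

1.4019


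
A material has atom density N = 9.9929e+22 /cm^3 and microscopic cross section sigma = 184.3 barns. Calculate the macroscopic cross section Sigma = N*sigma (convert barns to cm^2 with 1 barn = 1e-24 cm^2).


Sigma = N * sigma_barns * 1e-24
Sigma = 9.9929e+22 * 184.3 * 1e-24
Sigma = 18.417 /cm

18.417


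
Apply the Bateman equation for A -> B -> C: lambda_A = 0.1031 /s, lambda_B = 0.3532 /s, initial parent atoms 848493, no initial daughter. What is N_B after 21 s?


N_B(t) = lambda_A * N_A0 / (lambda_B - lambda_A) * [exp(-lambda_A*t) - exp(-lambda_B*t)]
exp(-0.1031*21) = 0.1147385; exp(-0.3532*21) = 6.008291e-04
N_B = 0.1031 * 848493 / (0.3532 - 0.1031) * (0.1147385 - 6.008291e-04)
N_B = 39923

39923


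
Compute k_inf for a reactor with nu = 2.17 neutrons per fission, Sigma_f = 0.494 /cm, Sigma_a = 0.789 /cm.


k_inf = nu * Sigma_f / Sigma_a
k_inf = 2.17 * 0.494 / 0.789
k_inf = 1.3587

1.3587


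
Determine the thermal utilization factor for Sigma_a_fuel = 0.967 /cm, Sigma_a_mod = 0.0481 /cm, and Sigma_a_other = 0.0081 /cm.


f = Sigma_a_fuel / (Sigma_a_fuel + Sigma_a_mod + Sigma_a_other)
f = 0.967 / (0.967 + 0.0481 + 0.0081)
f = 0.94507

0.94507


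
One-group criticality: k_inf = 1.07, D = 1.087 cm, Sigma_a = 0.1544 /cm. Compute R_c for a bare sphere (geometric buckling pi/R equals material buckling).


L^2 = D / Sigma_a = 1.087 / 0.1544 = 7.040155 cm^2
B_m^2 = (k_inf - 1) / L^2 = (1.07 - 1) / 7.040155 = 0.009942963 /cm^2
For a bare sphere: B_g = pi/R, so R_c = pi / sqrt(B_m^2)
R_c = pi / sqrt(0.009942963) = 31.506 cm

31.506


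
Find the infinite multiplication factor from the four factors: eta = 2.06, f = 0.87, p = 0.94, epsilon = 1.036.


k_inf = eta * f * p * epsilon
k_inf = 2.06 * 0.87 * 0.94 * 1.036
k_inf = 1.7453

1.7453


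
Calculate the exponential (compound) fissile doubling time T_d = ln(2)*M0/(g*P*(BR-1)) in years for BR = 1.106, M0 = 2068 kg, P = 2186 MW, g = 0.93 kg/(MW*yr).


Breeding gain G = BR - 1 = 1.106 - 1 = 0.106
Fissile production rate = g * P * G = 0.93 * 2186 * 0.106 = 215.49588 kg/yr
T_d = ln(2) * M0 / (g * P * G)
T_d = ln(2) * 2068 / 215.49588 = 6.6518 yr

6.6518


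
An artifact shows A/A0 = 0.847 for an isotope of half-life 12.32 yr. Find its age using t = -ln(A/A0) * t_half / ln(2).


lambda = ln(2) / t_half = ln(2) / 12.32 = 0.05626195 /yr
t = -ln(A/A0) / lambda
t = -ln(0.847) / 0.05626195
t = 2.9515 yr

2.9515


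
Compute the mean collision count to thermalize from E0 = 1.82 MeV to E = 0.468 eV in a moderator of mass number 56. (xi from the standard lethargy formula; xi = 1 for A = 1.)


xi = 1 + (A-1)^2/(2A)*ln((A-1)/(A+1)) = 0.03529286 (for A = 56)
n = ln(E0/E) / xi
n = ln(1.82e6 / 0.468) / 0.03529286
n = ln(3.888889e+06) / 0.03529286 = 429.93

429.93


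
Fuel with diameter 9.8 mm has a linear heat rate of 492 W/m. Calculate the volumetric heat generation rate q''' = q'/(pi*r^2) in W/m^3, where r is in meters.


r = D / 2 / 1000 = 9.8 / 2 / 1000 = 0.0049 m
q''' = q' / (pi * r^2)
q''' = 492 / (pi * 0.0049^2)
q''' = 6.5226e+06 W/m^3

6.5226e+06


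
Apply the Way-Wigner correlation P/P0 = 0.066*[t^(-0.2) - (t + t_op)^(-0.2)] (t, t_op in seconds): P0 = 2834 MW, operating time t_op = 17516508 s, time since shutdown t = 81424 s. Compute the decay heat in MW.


P/P0 = 0.066 * [t^(-0.2) - (t + t_op)^(-0.2)]
P/P0 = 0.066 * [81424^(-0.2) - (81424 + 17516508)^(-0.2)]
P/P0 = 0.066 * [0.1041956 - 0.03555557] = 0.004530242
P = 2834 * 0.004530242 = 12.839 MW

12.839


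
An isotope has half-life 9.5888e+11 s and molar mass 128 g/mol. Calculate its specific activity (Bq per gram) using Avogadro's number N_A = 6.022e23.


lambda = ln(2) / t_half = ln(2) / 9.5888e+11 = 7.228717e-13 /s
SA = lambda * N_A / M
SA = 7.228717e-13 * 6.022e23 / 128
SA = 3.4009e+09 Bq/g

3.4009e+09


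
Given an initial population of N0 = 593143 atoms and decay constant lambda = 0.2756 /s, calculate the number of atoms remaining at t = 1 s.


N = N0 * exp(-lambda * t)
N = 593143 * exp(-0.2756 * 1)
N = 450265

450265


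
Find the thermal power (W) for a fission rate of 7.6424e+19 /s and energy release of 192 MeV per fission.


P = fission_rate * E_MeV * 1.602e-13
P = 7.6424e+19 * 192 * 1.602e-13
P = 2.3507e+09 W

2.3507e+09


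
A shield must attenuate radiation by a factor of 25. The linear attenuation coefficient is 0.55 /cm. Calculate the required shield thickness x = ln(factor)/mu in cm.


x = ln(factor) / mu
x = ln(25) / 0.55
x = 5.8525 cm

5.8525


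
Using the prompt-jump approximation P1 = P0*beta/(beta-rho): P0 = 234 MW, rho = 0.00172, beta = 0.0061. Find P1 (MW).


P1/P0 = beta / (beta - rho)
P1/P0 = 0.0061 / (0.0061 - 0.00172) = 1.392694
P1 = 234 * 1.392694 = 325.89 MW

325.89


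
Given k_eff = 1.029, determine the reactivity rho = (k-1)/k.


rho = (k_eff - 1) / k_eff
rho = (1.029 - 1) / 1.029
rho = 0.028183

0.028183


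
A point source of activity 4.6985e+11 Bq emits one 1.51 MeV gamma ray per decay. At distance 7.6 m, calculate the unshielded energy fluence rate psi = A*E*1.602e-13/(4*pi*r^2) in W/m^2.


psi = A * E * 1.602e-13 / (4*pi*r^2)
psi = 4.6985e+11 * 1.51 * 1.602e-13 / (4*pi*7.6^2)
psi = 1.5659e-04 W/m^2

1.5659e-04


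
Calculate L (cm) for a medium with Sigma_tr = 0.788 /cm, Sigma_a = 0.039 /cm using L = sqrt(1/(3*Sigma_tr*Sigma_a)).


D = 1 / (3 * Sigma_tr) = 1 / (3 * 0.788) = 0.4230118 cm
L = sqrt(D / Sigma_a)
L = sqrt(0.4230118 / 0.039)
L = 3.2934 cm

3.2934


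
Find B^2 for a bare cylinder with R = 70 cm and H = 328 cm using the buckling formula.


B^2 = (2.405/R)^2 + (pi/H)^2
B^2 = (2.405/70)^2 + (pi/328)^2
B^2 = 0.0012722 /cm^2

0.0012722


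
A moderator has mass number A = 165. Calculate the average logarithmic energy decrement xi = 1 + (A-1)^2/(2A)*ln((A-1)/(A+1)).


xi = 1 + (A-1)^2/(2A) * ln((A-1)/(A+1))
xi = 1 + (165-1)^2/(2*165) * ln((165-1)/(165 +1))
xi = 0.012072

0.012072


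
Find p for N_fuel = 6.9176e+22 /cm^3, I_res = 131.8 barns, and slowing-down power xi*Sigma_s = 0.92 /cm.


p = exp(-N * I * 1e-24 / (xi*Sigma_s))
p = exp(-6.9176e+22 * 131.8 * 1e-24 / 0.92)
p = 4.9665e-05

4.9665e-05
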